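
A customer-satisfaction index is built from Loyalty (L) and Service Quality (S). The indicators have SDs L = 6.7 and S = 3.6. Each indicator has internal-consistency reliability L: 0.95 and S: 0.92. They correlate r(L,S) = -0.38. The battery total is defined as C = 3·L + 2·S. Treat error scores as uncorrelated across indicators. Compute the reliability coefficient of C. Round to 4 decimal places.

0.9296

Var(C) = 3²·6.7² + 2²·3.6² + 2·[6·6.7·3.6·(-0.38)] = 455.85 − 109.987 = 345.863.
Because errors are independent across components, Cov(Tᵢ,Tⱼ) = Cov(Xᵢ,Xⱼ); the off-diagonal part of the true-score variance is the same as above.
True-score variance = [3²·6.7²·0.95 + 2²·3.6²·0.92] − 109.987 = 431.502 − 109.987 = 321.515.
Reliability = 321.515 / 345.863 = 0.9296.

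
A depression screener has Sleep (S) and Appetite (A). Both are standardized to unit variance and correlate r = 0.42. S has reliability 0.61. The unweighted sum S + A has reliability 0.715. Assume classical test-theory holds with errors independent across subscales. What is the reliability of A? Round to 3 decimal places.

0.581

Var(S+A) = 2 + 2·0.42 = 2.840.
True-score variance = ρ_S + ρ_A + 2·0.42, so 0.715 = (0.61 + ρ_A + 0.84) / 2.840.
ρ_A = 0.715·2.840 − 0.61 − 0.84 = 0.581.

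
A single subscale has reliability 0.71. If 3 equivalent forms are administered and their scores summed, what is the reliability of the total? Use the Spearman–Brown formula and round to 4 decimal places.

ρ_k = kρ / (1 + (k−1)ρ) = 3·0.71 / (1 + 2·0.71) = 2.130 / 2.420 = 0.8802.

0.8802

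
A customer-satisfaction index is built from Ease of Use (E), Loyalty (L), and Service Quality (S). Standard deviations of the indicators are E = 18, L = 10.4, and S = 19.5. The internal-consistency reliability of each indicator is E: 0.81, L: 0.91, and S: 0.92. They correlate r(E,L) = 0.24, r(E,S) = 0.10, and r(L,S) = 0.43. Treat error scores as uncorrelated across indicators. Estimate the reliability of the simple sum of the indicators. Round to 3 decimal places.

0.911

Var(E+L+S) = 18² + 10.4² + 19.5² + 2·[18·10.4·0.24 + 18·19.5·0.10 + 10.4·19.5·0.43] = 812.41 + 334.464 = 1146.87.
Under uncorrelated errors the observed covariances equal the true-score covariances, so only the own-variance terms attenuate.
True-score variance = [18²·0.81 + 10.4²·0.91 + 19.5²·0.92] + 334.464 = 710.696 + 334.464 = 1045.16.
Reliability = 1045.16 / 1146.87 = 0.911.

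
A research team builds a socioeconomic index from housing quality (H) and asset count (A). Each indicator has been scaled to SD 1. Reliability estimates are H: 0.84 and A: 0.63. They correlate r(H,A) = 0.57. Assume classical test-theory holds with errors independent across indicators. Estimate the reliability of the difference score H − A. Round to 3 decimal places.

Var(H−A) = 1 + 1 − 2·0.57 = 2 − 1.14 = 0.86.
Under uncorrelated errors the observed covariances equal the true-score covariances, so only the own-variance terms attenuate.
True-score variance = [0.84 + 0.63] − 1.14 = 1.47 − 1.14 = 0.33.
Reliability = 0.33 / 0.86 = 0.384.

0.384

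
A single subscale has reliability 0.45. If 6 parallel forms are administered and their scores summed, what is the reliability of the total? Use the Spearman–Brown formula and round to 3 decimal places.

ρ_k = kρ / (1 + (k−1)ρ) = 6·0.45 / (1 + 5·0.45) = 2.700 / 3.250 = 0.831.

0.831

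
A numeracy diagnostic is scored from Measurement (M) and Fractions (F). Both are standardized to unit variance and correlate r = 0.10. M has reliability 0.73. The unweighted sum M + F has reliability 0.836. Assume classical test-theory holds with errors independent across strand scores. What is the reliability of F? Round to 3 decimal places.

Var(M+F) = 2 + 2·0.10 = 2.200.
True-score variance = ρ_M + ρ_F + 2·0.10, so 0.836 = (0.73 + ρ_F + 0.20) / 2.200.
ρ_F = 0.836·2.200 − 0.73 − 0.20 = 0.909.

0.909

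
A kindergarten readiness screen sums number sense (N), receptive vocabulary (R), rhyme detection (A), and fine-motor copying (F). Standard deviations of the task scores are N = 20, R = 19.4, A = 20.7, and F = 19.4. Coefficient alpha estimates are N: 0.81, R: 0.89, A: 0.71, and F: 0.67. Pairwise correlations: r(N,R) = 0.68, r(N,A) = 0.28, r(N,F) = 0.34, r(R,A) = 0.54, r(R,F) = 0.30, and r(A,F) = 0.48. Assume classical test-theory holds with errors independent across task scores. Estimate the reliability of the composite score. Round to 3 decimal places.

0.900

Var(N+R+A+F) = 20² + 19.4² + 20.7² + 19.4² + 2·[20·19.4·0.68 + 20·20.7·0.28 + 20·19.4·0.34 + 19.4·20.7·0.54 + 19.4·19.4·0.30 + 20.7·19.4·0.48] = 1581.21 + 2068.4 = 3649.61.
With uncorrelated errors the cross-covariances are all true-score covariance, so they carry over unchanged; only the diagonal terms shrink to ρᵢσᵢ².
True-score variance = [20²·0.81 + 19.4²·0.89 + 20.7²·0.71 + 19.4²·0.67] + 2068.4 = 1215.35 + 2068.4 = 3283.75.
Reliability = 3283.75 / 3649.61 = 0.900.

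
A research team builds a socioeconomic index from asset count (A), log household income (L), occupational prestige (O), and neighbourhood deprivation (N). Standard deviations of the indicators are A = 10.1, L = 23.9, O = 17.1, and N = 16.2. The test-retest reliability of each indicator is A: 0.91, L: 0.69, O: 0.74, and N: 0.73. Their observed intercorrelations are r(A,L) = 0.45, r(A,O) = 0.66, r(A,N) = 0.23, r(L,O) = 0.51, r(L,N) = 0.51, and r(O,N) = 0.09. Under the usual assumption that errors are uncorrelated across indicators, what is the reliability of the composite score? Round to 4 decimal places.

Var(A+L+O+N) = 10.1² + 23.9² + 17.1² + 16.2² + 2·[10.1·23.9·0.45 + 10.1·17.1·0.66 + 10.1·16.2·0.23 + 23.9·17.1·0.51 + 23.9·16.2·0.51 + 17.1·16.2·0.09] = 1228.07 + 1382.14 = 2610.21.
With uncorrelated errors the cross-covariances are all true-score covariance, so they carry over unchanged; only the diagonal terms shrink to ρᵢσᵢ².
True-score variance = [10.1²·0.91 + 23.9²·0.69 + 17.1²·0.74 + 16.2²·0.73] + 1382.14 = 894.929 + 1382.14 = 2277.07.
Reliability = 2277.07 / 2610.21 = 0.8724.

0.8724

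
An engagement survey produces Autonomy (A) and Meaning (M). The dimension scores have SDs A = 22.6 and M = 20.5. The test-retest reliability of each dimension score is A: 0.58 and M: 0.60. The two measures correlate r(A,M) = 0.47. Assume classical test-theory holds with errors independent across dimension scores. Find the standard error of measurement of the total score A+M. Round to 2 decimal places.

19.56

Var(total) = 931.01 + 435.502 = 1366.51.
True-score variance = 548.391 + 435.502 = 983.893, so reliability = 0.7200.
Error variance = 1366.51 − 983.893 = 382.619; SEM = √382.619 = 19.56.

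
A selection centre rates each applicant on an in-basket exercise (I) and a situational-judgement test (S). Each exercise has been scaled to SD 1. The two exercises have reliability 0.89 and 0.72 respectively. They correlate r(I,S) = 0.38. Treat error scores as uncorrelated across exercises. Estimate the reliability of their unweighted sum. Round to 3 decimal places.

0.859

Var(I+S) = 2 + 2·[0.38] = 2 + 0.76 = 2.76.
Because errors are independent across components, Cov(Tᵢ,Tⱼ) = Cov(Xᵢ,Xⱼ); the off-diagonal part of the true-score variance is the same as above.
True-score variance = [0.89 + 0.72] + 0.76 = 1.61 + 0.76 = 2.37.
Reliability = 2.37 / 2.76 = 0.859.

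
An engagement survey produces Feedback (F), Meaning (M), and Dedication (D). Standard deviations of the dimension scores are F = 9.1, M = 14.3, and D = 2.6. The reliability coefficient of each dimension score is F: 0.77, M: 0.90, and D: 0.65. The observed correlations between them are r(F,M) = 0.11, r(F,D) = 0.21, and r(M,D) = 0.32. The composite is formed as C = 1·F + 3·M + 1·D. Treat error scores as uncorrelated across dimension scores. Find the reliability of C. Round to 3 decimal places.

0.902

Var(C) = 9.1² + 3²·14.3² + 2.6² + 2·[3·9.1·14.3·0.11 + 9.1·2.6·0.21 + 3·14.3·2.6·0.32] = 1929.98 + 167.209 = 2097.19.
Because errors are independent across components, Cov(Tᵢ,Tⱼ) = Cov(Xᵢ,Xⱼ); the off-diagonal part of the true-score variance is the same as above.
True-score variance = [9.1²·0.77 + 3²·14.3²·0.90 + 2.6²·0.65] + 167.209 = 1724.53 + 167.209 = 1891.74.
Reliability = 1891.74 / 2097.19 = 0.902.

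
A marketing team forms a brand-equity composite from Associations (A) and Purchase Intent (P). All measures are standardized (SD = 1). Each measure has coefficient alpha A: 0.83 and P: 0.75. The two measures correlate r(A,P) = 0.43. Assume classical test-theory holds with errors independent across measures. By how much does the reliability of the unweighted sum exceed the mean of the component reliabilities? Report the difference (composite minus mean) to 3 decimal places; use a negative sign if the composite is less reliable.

Var(sum) = 2 + 0.86 = 2.86; true-score variance = 1.58 + 0.86 = 2.44; composite reliability = 0.8531.
Mean component reliability = 0.7900.
Difference = 0.8531 − 0.7900 = 0.063.

0.063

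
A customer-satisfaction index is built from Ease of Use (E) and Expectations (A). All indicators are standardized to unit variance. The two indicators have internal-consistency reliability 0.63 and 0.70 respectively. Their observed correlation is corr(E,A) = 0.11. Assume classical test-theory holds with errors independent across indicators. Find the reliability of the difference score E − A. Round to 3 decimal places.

Var(E−A) = 1 + 1 − 2·0.11 = 2 − 0.22 = 1.78.
Because errors are independent across components, Cov(Tᵢ,Tⱼ) = Cov(Xᵢ,Xⱼ); the off-diagonal part of the true-score variance is the same as above.
True-score variance = [0.63 + 0.70] − 0.22 = 1.33 − 0.22 = 1.11.
Reliability = 1.11 / 1.78 = 0.624.

0.624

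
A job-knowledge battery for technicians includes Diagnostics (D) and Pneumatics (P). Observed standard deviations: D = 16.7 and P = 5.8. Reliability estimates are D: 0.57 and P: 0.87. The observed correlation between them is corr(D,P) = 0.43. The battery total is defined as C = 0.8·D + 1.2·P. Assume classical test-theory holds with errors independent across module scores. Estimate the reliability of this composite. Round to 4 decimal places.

0.7294

Var(C) = 0.8²·16.7² + 1.2²·5.8² + 2·[0.96·16.7·5.8·0.43] = 226.931 + 79.9676 = 306.899.
Under uncorrelated errors the observed covariances equal the true-score covariances, so only the own-variance terms attenuate.
True-score variance = [0.8²·16.7²·0.57 + 1.2²·5.8²·0.87] + 79.9676 = 143.883 + 79.9676 = 223.851.
Reliability = 223.851 / 306.899 = 0.7294.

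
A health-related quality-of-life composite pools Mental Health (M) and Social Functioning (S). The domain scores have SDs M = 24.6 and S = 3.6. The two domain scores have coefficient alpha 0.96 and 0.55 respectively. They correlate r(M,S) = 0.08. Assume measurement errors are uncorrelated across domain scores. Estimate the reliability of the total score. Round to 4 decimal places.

Var(M+S) = 24.6² + 3.6² + 2·[24.6·3.6·0.08] = 618.12 + 14.1696 = 632.29.
Because errors are independent across components, Cov(Tᵢ,Tⱼ) = Cov(Xᵢ,Xⱼ); the off-diagonal part of the true-score variance is the same as above.
True-score variance = [24.6²·0.96 + 3.6²·0.55] + 14.1696 = 588.082 + 14.1696 = 602.251.
Reliability = 602.251 / 632.29 = 0.9525.

0.9525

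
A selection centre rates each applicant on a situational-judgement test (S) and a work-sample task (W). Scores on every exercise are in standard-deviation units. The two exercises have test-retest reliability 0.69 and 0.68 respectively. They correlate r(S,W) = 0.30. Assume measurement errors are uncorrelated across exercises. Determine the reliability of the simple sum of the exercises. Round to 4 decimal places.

0.7577

Var(S+W) = 2 + 2·[0.30] = 2 + 0.6 = 2.6.
Because errors are independent across components, Cov(Tᵢ,Tⱼ) = Cov(Xᵢ,Xⱼ); the off-diagonal part of the true-score variance is the same as above.
True-score variance = [0.69 + 0.68] + 0.6 = 1.37 + 0.6 = 1.97.
Reliability = 1.97 / 2.6 = 0.7577.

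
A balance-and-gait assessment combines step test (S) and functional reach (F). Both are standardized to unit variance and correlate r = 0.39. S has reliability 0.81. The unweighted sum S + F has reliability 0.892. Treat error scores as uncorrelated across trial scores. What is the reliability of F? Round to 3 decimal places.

Var(S+F) = 2 + 2·0.39 = 2.780.
True-score variance = ρ_S + ρ_F + 2·0.39, so 0.892 = (0.81 + ρ_F + 0.78) / 2.780.
ρ_F = 0.892·2.780 − 0.81 − 0.78 = 0.890.

0.890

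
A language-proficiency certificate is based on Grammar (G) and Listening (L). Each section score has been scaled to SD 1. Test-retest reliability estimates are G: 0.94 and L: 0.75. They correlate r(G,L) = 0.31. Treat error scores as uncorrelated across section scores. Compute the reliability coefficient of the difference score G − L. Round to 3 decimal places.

Var(G−L) = 1 + 1 − 2·0.31 = 2 − 0.62 = 1.38.
Because errors are independent across components, Cov(Tᵢ,Tⱼ) = Cov(Xᵢ,Xⱼ); the off-diagonal part of the true-score variance is the same as above.
True-score variance = [0.94 + 0.75] − 0.62 = 1.69 − 0.62 = 1.07.
Reliability = 1.07 / 1.38 = 0.775.

0.775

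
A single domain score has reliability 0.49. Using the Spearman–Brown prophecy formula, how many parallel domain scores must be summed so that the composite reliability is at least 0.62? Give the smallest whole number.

k ≥ ρ*(1−ρ₁)/(ρ₁(1−ρ*)) = 0.62·0.51 / (0.49·0.38) = 1.698.
Smallest integer k = 2.

2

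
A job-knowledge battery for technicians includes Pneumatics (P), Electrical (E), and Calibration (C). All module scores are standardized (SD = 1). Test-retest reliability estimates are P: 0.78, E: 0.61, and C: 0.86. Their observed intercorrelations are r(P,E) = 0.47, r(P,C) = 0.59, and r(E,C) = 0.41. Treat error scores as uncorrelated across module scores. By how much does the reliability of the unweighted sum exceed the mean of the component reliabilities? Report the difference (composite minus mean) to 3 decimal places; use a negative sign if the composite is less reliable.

0.124

Var(sum) = 3 + 2.94 = 5.94; true-score variance = 2.25 + 2.94 = 5.19; composite reliability = 0.8737.
Mean component reliability = 0.7500.
Difference = 0.8737 − 0.7500 = 0.124.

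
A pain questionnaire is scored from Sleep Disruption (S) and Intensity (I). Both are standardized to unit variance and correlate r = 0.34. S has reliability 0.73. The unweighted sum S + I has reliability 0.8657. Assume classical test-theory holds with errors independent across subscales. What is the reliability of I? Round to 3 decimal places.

0.910

Var(S+I) = 2 + 2·0.34 = 2.680.
True-score variance = ρ_S + ρ_I + 2·0.34, so 0.8657 = (0.73 + ρ_I + 0.68) / 2.680.
ρ_I = 0.8657·2.680 − 0.73 − 0.68 = 0.910.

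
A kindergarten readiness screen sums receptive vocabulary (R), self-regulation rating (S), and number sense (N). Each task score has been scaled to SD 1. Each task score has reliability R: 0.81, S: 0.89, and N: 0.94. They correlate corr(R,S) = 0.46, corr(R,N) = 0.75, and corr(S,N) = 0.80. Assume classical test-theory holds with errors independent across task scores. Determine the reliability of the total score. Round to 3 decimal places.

0.949

Var(R+S+N) = 3 + 2·[0.46 + 0.75 + 0.80] = 3 + 4.02 = 7.02.
Because errors are independent across components, Cov(Tᵢ,Tⱼ) = Cov(Xᵢ,Xⱼ); the off-diagonal part of the true-score variance is the same as above.
True-score variance = [0.81 + 0.89 + 0.94] + 4.02 = 2.64 + 4.02 = 6.66.
Reliability = 6.66 / 7.02 = 0.949.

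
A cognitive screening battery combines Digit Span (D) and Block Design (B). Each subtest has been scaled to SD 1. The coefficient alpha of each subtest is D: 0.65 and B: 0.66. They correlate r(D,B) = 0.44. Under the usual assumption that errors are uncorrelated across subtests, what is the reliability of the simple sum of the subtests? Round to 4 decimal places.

0.7604

Var(D+B) = 2 + 2·[0.44] = 2 + 0.88 = 2.88.
With uncorrelated errors the cross-covariances are all true-score covariance, so they carry over unchanged; only the diagonal terms shrink to ρᵢσᵢ².
True-score variance = [0.65 + 0.66] + 0.88 = 1.31 + 0.88 = 2.19.
Reliability = 2.19 / 2.88 = 0.7604.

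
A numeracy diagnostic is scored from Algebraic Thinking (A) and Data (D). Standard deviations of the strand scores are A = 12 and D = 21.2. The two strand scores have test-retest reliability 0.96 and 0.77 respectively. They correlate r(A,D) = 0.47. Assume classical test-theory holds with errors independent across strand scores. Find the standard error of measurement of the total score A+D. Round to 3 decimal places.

Var(total) = 593.44 + 239.136 = 832.576.
True-score variance = 484.309 + 239.136 = 723.445, so reliability = 0.8689.
Error variance = 832.576 − 723.445 = 109.131; SEM = √109.131 = 10.447.

10.447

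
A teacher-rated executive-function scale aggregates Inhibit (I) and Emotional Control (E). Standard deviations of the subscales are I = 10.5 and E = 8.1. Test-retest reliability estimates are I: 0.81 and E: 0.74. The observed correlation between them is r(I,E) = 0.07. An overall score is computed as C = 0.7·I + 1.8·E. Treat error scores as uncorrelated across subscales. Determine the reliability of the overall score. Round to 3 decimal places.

0.767

Var(C) = 0.7²·10.5² + 1.8²·8.1² + 2·[1.26·10.5·8.1·0.07] = 266.599 + 15.0028 = 281.602.
With uncorrelated errors the cross-covariances are all true-score covariance, so they carry over unchanged; only the diagonal terms shrink to ρᵢσᵢ².
True-score variance = [0.7²·10.5²·0.81 + 1.8²·8.1²·0.74] + 15.0028 = 201.065 + 15.0028 = 216.068.
Reliability = 216.068 / 281.602 = 0.767.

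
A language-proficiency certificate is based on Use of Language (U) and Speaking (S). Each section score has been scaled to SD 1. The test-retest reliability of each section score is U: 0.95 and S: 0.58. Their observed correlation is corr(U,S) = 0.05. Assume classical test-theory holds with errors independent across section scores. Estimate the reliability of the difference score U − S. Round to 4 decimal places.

0.7526

Var(U−S) = 1 + 1 − 2·0.05 = 2 − 0.1 = 1.9.
Under uncorrelated errors the observed covariances equal the true-score covariances, so only the own-variance terms attenuate.
True-score variance = [0.95 + 0.58] − 0.1 = 1.53 − 0.1 = 1.43.
Reliability = 1.43 / 1.9 = 0.7526.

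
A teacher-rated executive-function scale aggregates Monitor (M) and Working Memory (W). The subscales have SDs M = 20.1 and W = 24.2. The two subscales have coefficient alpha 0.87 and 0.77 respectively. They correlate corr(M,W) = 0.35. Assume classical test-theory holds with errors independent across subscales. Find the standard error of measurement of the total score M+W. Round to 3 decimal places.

Var(total) = 989.65 + 340.494 = 1330.14.
True-score variance = 802.432 + 340.494 = 1142.93, so reliability = 0.8592.
Error variance = 1330.14 − 1142.93 = 187.218; SEM = √187.218 = 13.683.

13.683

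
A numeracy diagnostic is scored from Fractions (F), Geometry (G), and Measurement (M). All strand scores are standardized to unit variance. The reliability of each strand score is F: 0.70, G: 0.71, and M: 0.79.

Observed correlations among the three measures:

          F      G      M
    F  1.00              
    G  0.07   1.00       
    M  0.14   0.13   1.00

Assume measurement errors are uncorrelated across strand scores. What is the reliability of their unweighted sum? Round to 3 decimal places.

Var(F+G+M) = 3 + 2·[0.07 + 0.14 + 0.13] = 3 + 0.68 = 3.68.
With uncorrelated errors the cross-covariances are all true-score covariance, so they carry over unchanged; only the diagonal terms shrink to ρᵢσᵢ².
True-score variance = [0.70 + 0.71 + 0.79] + 0.68 = 2.2 + 0.68 = 2.88.
Reliability = 2.88 / 3.68 = 0.783.

0.783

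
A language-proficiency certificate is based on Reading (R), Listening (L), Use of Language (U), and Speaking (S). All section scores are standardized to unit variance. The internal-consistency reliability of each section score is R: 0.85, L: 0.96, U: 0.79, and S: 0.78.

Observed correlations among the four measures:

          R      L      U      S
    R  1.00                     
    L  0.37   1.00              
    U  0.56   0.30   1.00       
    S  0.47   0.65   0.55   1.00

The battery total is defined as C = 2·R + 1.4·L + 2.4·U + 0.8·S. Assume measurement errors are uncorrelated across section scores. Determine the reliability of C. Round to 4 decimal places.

Var(C) = 2² + 1.4² + 2.4² + 0.8² + 2·[2.8·0.37 + 4.8·0.56 + 1.6·0.47 + 3.36·0.30 + 1.12·0.65 + 1.92·0.55] = 12.36 + 14.536 = 26.896.
With uncorrelated errors the cross-covariances are all true-score covariance, so they carry over unchanged; only the diagonal terms shrink to ρᵢσᵢ².
True-score variance = [2²·0.85 + 1.4²·0.96 + 2.4²·0.79 + 0.8²·0.78] + 14.536 = 10.3312 + 14.536 = 24.8672.
Reliability = 24.8672 / 26.896 = 0.9246.

0.9246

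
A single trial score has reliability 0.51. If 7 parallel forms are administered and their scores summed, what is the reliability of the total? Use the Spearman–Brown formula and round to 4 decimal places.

ρ_k = kρ / (1 + (k−1)ρ) = 7·0.51 / (1 + 6·0.51) = 3.570 / 4.060 = 0.8793.

0.8793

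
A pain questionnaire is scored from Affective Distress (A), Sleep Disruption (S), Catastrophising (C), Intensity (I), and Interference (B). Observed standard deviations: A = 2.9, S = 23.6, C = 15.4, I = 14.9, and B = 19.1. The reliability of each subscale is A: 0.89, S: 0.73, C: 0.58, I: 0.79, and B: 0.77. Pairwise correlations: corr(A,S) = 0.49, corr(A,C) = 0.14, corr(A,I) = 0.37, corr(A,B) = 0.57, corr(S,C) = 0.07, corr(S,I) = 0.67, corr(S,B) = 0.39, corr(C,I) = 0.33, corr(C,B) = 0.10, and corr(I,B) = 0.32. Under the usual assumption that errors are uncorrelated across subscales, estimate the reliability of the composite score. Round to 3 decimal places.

0.865

Var(A+S+C+I+B) = 2.9² + 23.6² + 15.4² + 14.9² + 19.1² + 2·[2.9·23.6·0.49 + 2.9·15.4·0.14 + 2.9·14.9·0.37 + 2.9·19.1·0.57 + 23.6·15.4·0.07 + 23.6·14.9·0.67 + 23.6·19.1·0.39 + 15.4·14.9·0.33 + 15.4·19.1·0.10 + 14.9·19.1·0.32] = 1389.35 + 1440.78 = 2830.13.
With uncorrelated errors the cross-covariances are all true-score covariance, so they carry over unchanged; only the diagonal terms shrink to ρᵢσᵢ².
True-score variance = [2.9²·0.89 + 23.6²·0.73 + 15.4²·0.58 + 14.9²·0.79 + 19.1²·0.77] + 1440.78 = 1007.91 + 1440.78 = 2448.69.
Reliability = 2448.69 / 2830.13 = 0.865.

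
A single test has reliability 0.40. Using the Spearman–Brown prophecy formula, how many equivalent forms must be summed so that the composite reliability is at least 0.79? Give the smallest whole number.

k ≥ ρ*(1−ρ₁)/(ρ₁(1−ρ*)) = 0.79·0.60 / (0.40·0.21) = 5.643.
Smallest integer k = 6.

6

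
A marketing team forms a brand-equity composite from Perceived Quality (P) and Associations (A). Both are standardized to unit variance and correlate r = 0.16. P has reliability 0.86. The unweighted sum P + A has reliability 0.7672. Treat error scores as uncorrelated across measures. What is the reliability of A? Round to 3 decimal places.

Var(P+A) = 2 + 2·0.16 = 2.320.
True-score variance = ρ_P + ρ_A + 2·0.16, so 0.7672 = (0.86 + ρ_A + 0.32) / 2.320.
ρ_A = 0.7672·2.320 − 0.86 − 0.32 = 0.600.

0.600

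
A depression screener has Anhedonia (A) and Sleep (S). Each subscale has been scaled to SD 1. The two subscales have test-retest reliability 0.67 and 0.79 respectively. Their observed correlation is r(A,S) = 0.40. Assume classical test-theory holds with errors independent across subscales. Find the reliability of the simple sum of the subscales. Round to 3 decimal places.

Var(A+S) = 2 + 2·[0.40] = 2 + 0.8 = 2.8.
Because errors are independent across components, Cov(Tᵢ,Tⱼ) = Cov(Xᵢ,Xⱼ); the off-diagonal part of the true-score variance is the same as above.
True-score variance = [0.67 + 0.79] + 0.8 = 1.46 + 0.8 = 2.26.
Reliability = 2.26 / 2.8 = 0.807.

0.807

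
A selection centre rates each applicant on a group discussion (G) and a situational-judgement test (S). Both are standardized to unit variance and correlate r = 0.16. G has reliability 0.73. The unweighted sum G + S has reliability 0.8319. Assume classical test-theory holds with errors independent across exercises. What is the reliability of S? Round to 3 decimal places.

0.880

Var(G+S) = 2 + 2·0.16 = 2.320.
True-score variance = ρ_G + ρ_S + 2·0.16, so 0.8319 = (0.73 + ρ_S + 0.32) / 2.320.
ρ_S = 0.8319·2.320 − 0.73 − 0.32 = 0.880.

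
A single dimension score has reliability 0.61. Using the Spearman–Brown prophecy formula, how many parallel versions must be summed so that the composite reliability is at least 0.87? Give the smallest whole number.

k ≥ ρ*(1−ρ₁)/(ρ₁(1−ρ*)) = 0.87·0.39 / (0.61·0.13) = 4.279.
Smallest integer k = 5.

5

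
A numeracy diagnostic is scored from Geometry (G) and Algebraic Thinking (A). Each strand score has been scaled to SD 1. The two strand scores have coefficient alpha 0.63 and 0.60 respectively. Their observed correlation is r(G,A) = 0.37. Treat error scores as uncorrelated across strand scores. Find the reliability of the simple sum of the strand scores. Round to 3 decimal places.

0.719

Var(G+A) = 2 + 2·[0.37] = 2 + 0.74 = 2.74.
Because errors are independent across components, Cov(Tᵢ,Tⱼ) = Cov(Xᵢ,Xⱼ); the off-diagonal part of the true-score variance is the same as above.
True-score variance = [0.63 + 0.60] + 0.74 = 1.23 + 0.74 = 1.97.
Reliability = 1.97 / 2.74 = 0.719.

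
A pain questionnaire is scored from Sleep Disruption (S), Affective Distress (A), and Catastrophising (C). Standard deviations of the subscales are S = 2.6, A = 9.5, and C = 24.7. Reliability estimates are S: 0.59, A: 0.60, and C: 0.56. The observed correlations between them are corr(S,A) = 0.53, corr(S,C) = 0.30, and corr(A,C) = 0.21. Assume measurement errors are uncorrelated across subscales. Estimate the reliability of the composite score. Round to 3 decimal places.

0.647

Var(S+A+C) = 2.6² + 9.5² + 24.7² + 2·[2.6·9.5·0.53 + 2.6·24.7·0.30 + 9.5·24.7·0.21] = 707.1 + 163.267 = 870.367.
With uncorrelated errors the cross-covariances are all true-score covariance, so they carry over unchanged; only the diagonal terms shrink to ρᵢσᵢ².
True-score variance = [2.6²·0.59 + 9.5²·0.60 + 24.7²·0.56] + 163.267 = 399.789 + 163.267 = 563.056.
Reliability = 563.056 / 870.367 = 0.647.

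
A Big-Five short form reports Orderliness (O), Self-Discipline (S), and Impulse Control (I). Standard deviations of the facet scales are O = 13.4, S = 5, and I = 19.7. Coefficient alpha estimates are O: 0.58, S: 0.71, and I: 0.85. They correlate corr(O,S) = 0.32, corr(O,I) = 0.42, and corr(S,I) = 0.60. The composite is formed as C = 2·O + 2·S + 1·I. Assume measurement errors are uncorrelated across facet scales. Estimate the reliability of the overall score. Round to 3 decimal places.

0.811

Var(C) = 2²·13.4² + 2²·5² + 19.7² + 2·[4·13.4·5·0.32 + 2·13.4·19.7·0.42 + 2·5·19.7·0.60] = 1206.33 + 851.406 = 2057.74.
Under uncorrelated errors the observed covariances equal the true-score covariances, so only the own-variance terms attenuate.
True-score variance = [2²·13.4²·0.58 + 2²·5²·0.71 + 19.7²·0.85] + 851.406 = 817.456 + 851.406 = 1668.86.
Reliability = 1668.86 / 2057.74 = 0.811.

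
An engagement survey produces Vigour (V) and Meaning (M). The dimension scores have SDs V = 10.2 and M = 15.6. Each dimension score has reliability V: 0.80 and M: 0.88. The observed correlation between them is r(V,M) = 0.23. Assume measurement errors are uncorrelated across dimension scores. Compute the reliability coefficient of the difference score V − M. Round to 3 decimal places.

0.818

Var(V−M) = 10.2² + 15.6² − 2·10.2·15.6·0.23 = 347.4 − 73.1952 = 274.205.
Under uncorrelated errors the observed covariances equal the true-score covariances, so only the own-variance terms attenuate.
True-score variance = [10.2²·0.80 + 15.6²·0.88] − 73.1952 = 297.389 − 73.1952 = 224.194.
Reliability = 224.194 / 274.205 = 0.818.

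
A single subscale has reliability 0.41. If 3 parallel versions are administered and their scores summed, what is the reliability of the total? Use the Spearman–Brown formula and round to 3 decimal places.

ρ_k = kρ / (1 + (k−1)ρ) = 3·0.41 / (1 + 2·0.41) = 1.230 / 1.820 = 0.676.

0.676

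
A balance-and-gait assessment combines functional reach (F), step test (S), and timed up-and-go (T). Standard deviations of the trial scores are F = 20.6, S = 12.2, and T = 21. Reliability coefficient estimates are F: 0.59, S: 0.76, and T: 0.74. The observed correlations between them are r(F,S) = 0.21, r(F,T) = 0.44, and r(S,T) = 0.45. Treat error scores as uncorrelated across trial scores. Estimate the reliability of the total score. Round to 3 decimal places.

Var(F+S+T) = 20.6² + 12.2² + 21² + 2·[20.6·12.2·0.21 + 20.6·21·0.44 + 12.2·21·0.45] = 1014.2 + 716.822 = 1731.02.
With uncorrelated errors the cross-covariances are all true-score covariance, so they carry over unchanged; only the diagonal terms shrink to ρᵢσᵢ².
True-score variance = [20.6²·0.59 + 12.2²·0.76 + 21²·0.74] + 716.822 = 689.831 + 716.822 = 1406.65.
Reliability = 1406.65 / 1731.02 = 0.813.

0.813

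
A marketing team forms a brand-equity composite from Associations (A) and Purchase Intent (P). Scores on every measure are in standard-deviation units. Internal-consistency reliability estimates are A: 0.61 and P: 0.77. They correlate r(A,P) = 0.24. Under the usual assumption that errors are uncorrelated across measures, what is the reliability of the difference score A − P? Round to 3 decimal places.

0.592

Var(A−P) = 1 + 1 − 2·0.24 = 2 − 0.48 = 1.52.
Because errors are independent across components, Cov(Tᵢ,Tⱼ) = Cov(Xᵢ,Xⱼ); the off-diagonal part of the true-score variance is the same as above.
True-score variance = [0.61 + 0.77] − 0.48 = 1.38 − 0.48 = 0.9.
Reliability = 0.9 / 1.52 = 0.592.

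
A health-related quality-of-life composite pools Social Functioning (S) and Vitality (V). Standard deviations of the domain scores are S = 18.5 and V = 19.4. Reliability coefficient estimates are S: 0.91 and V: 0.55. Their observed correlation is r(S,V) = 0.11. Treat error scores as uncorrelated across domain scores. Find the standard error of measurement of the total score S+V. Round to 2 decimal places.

Var(total) = 718.61 + 78.958 = 797.568.
True-score variance = 518.446 + 78.958 = 597.404, so reliability = 0.7490.
Error variance = 797.568 − 597.404 = 200.164; SEM = √200.164 = 14.15.

14.15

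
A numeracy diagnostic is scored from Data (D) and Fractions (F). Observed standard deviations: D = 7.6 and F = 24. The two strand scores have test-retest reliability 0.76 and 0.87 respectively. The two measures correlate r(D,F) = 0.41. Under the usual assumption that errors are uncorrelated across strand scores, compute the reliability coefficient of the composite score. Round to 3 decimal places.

Var(D+F) = 7.6² + 24² + 2·[7.6·24·0.41] = 633.76 + 149.568 = 783.328.
Because errors are independent across components, Cov(Tᵢ,Tⱼ) = Cov(Xᵢ,Xⱼ); the off-diagonal part of the true-score variance is the same as above.
True-score variance = [7.6²·0.76 + 24²·0.87] + 149.568 = 545.018 + 149.568 = 694.586.
Reliability = 694.586 / 783.328 = 0.887.

0.887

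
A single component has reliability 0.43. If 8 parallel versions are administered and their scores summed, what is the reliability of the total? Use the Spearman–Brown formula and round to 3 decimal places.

ρ_k = kρ / (1 + (k−1)ρ) = 8·0.43 / (1 + 7·0.43) = 3.440 / 4.010 = 0.858.

0.858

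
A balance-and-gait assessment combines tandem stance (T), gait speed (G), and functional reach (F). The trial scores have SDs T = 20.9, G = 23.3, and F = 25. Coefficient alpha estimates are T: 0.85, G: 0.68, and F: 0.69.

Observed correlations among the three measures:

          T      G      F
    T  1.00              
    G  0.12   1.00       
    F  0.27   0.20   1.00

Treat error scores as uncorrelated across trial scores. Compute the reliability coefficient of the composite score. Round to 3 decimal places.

0.806

Var(T+G+F) = 20.9² + 23.3² + 25² + 2·[20.9·23.3·0.12 + 20.9·25·0.27 + 23.3·25·0.20] = 1604.7 + 632.023 = 2236.72.
Under uncorrelated errors the observed covariances equal the true-score covariances, so only the own-variance terms attenuate.
True-score variance = [20.9²·0.85 + 23.3²·0.68 + 25²·0.69] + 632.023 = 1171.7 + 632.023 = 1803.73.
Reliability = 1803.73 / 2236.72 = 0.806.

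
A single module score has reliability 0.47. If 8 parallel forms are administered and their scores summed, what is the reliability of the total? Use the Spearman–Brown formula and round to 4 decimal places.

ρ_k = kρ / (1 + (k−1)ρ) = 8·0.47 / (1 + 7·0.47) = 3.760 / 4.290 = 0.8765.

0.8765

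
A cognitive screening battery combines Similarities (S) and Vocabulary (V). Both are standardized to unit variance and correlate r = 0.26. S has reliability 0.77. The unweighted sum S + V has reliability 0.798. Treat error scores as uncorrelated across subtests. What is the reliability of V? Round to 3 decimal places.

0.721

Var(S+V) = 2 + 2·0.26 = 2.520.
True-score variance = ρ_S + ρ_V + 2·0.26, so 0.798 = (0.77 + ρ_V + 0.52) / 2.520.
ρ_V = 0.798·2.520 − 0.77 − 0.52 = 0.721.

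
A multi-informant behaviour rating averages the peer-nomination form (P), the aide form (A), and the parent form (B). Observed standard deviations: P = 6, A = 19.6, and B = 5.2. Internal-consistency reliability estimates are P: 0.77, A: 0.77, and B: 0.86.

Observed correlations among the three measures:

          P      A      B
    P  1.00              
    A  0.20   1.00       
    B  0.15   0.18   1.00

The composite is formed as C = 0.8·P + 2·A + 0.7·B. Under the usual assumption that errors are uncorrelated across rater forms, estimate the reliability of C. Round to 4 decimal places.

0.7885

Var(C) = 0.8²·6² + 2²·19.6² + 0.7²·5.2² + 2·[1.6·6·19.6·0.20 + 0.56·6·5.2·0.15 + 1.4·19.6·5.2·0.18] = 1572.93 + 131.873 = 1704.8.
Because errors are independent across components, Cov(Tᵢ,Tⱼ) = Cov(Xᵢ,Xⱼ); the off-diagonal part of the true-score variance is the same as above.
True-score variance = [0.8²·6²·0.77 + 2²·19.6²·0.77 + 0.7²·5.2²·0.86] + 131.873 = 1212.35 + 131.873 = 1344.22.
Reliability = 1344.22 / 1704.8 = 0.7885.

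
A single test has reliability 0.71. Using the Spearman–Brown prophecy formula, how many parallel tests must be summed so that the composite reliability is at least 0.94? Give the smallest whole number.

k ≥ ρ*(1−ρ₁)/(ρ₁(1−ρ*)) = 0.94·0.29 / (0.71·0.06) = 6.399.
Smallest integer k = 7.

7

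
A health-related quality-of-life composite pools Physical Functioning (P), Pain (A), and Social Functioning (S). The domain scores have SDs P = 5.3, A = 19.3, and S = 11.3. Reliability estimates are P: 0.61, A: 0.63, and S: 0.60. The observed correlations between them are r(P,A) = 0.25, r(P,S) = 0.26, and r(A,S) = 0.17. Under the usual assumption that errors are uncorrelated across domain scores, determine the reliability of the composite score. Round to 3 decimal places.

0.708

Var(P+A+S) = 5.3² + 19.3² + 11.3² + 2·[5.3·19.3·0.25 + 5.3·11.3·0.26 + 19.3·11.3·0.17] = 528.27 + 156.438 = 684.708.
Because errors are independent across components, Cov(Tᵢ,Tⱼ) = Cov(Xᵢ,Xⱼ); the off-diagonal part of the true-score variance is the same as above.
True-score variance = [5.3²·0.61 + 19.3²·0.63 + 11.3²·0.60] + 156.438 = 328.418 + 156.438 = 484.856.
Reliability = 484.856 / 684.708 = 0.708.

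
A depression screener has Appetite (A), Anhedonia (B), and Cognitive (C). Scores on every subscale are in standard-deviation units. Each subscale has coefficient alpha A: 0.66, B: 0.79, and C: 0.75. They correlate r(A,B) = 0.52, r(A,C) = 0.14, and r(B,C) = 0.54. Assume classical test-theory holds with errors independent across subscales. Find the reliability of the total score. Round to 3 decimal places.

Var(A+B+C) = 3 + 2·[0.52 + 0.14 + 0.54] = 3 + 2.4 = 5.4.
Under uncorrelated errors the observed covariances equal the true-score covariances, so only the own-variance terms attenuate.
True-score variance = [0.66 + 0.79 + 0.75] + 2.4 = 2.2 + 2.4 = 4.6.
Reliability = 4.6 / 5.4 = 0.852.

0.852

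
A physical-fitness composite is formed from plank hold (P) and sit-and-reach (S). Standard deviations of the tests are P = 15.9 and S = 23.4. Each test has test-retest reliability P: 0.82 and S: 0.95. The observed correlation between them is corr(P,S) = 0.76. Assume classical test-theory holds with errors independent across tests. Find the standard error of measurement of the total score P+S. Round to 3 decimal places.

Var(total) = 800.37 + 565.531 = 1365.9.
True-score variance = 727.486 + 565.531 = 1293.02, so reliability = 0.9466.
Error variance = 1365.9 − 1293.02 = 72.8838; SEM = √72.8838 = 8.537.

8.537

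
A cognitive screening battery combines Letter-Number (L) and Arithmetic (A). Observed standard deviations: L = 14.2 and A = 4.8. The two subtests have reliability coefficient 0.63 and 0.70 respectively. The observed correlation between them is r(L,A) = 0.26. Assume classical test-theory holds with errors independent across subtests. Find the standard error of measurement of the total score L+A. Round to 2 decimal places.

9.03

Var(total) = 224.68 + 35.4432 = 260.123.
True-score variance = 143.161 + 35.4432 = 178.604, so reliability = 0.6866.
Error variance = 260.123 − 178.604 = 81.5188; SEM = √81.5188 = 9.03.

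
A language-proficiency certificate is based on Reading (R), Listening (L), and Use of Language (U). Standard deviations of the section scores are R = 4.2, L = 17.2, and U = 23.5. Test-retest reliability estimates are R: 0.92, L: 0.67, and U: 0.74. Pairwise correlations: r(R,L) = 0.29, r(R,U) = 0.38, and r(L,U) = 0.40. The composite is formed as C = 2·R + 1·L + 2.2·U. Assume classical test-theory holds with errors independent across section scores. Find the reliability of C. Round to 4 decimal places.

0.8083

Var(C) = 2²·4.2² + 17.2² + 2.2²·23.5² + 2·[2·4.2·17.2·0.29 + 4.4·4.2·23.5·0.38 + 2.2·17.2·23.5·0.40] = 3039.29 + 1125.24 = 4164.53.
Under uncorrelated errors the observed covariances equal the true-score covariances, so only the own-variance terms attenuate.
True-score variance = [2²·4.2²·0.92 + 17.2²·0.67 + 2.2²·23.5²·0.74] + 1125.24 = 2241.07 + 1125.24 = 3366.31.
Reliability = 3366.31 / 4164.53 = 0.8083.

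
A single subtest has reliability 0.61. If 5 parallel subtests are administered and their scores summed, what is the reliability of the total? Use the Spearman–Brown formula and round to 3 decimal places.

ρ_k = kρ / (1 + (k−1)ρ) = 5·0.61 / (1 + 4·0.61) = 3.050 / 3.440 = 0.887.

0.887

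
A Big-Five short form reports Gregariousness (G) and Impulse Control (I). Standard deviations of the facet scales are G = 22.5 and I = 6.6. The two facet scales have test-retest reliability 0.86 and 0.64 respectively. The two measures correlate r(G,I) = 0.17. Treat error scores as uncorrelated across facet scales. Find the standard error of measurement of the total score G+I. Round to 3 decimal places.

Var(total) = 549.81 + 50.49 = 600.3.
True-score variance = 463.253 + 50.49 = 513.743, so reliability = 0.8558.
Error variance = 600.3 − 513.743 = 86.5566; SEM = √86.5566 = 9.304.

9.304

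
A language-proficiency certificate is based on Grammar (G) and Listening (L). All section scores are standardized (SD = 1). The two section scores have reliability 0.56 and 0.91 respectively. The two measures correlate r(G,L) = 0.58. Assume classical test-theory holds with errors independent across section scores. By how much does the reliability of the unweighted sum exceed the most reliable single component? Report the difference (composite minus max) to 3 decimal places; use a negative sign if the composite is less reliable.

-0.078

Var(sum) = 2 + 1.16 = 3.16; true-score variance = 1.47 + 1.16 = 2.63; composite reliability = 0.8323.
Max component reliability = 0.9100.
Difference = 0.8323 − 0.9100 = -0.078.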